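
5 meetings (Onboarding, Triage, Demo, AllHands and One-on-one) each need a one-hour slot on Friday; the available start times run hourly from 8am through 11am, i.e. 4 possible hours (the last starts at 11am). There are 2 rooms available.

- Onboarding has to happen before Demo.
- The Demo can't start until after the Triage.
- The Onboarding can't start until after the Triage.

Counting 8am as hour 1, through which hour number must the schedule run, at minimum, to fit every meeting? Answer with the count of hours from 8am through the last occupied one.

3

The precedence chain requires at least 3 distinct hours.
With at most 2 per hour and 5 meetings, at least 3 hours are needed.
3 works (last occupied hour: 10am): for example One-on-one=9am; AllHands=8am; Demo=10am; Triage=8am; Onboarding=9am.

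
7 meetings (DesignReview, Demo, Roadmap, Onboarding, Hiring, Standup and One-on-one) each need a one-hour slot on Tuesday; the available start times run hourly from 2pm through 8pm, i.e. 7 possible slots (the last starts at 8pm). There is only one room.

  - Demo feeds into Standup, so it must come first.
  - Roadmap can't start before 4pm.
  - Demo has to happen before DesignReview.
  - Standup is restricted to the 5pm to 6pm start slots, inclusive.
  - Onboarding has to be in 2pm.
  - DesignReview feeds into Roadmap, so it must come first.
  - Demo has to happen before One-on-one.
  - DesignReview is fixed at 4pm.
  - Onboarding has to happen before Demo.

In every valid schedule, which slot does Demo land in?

Onboarding is fixed at 2pm and must come before Demo, so Demo is at least 3pm.
DesignReview is fixed at 4pm and must come after Demo, so Demo is at most 3pm.
So Demo must be 3pm.

3pm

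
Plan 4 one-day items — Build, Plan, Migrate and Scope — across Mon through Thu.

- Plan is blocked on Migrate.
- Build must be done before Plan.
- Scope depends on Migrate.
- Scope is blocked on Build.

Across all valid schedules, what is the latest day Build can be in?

Downstream work caps Build at Wed.
Build at Wed is achievable: Migrate in Mon, Build in Wed, Scope in Thu, Plan in Thu.

Wed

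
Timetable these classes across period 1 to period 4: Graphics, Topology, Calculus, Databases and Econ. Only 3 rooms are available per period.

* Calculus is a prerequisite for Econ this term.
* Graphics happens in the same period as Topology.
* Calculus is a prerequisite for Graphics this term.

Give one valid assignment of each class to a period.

Databases -> period 1, Topology -> period 2, Graphics -> period 2, Calculus -> period 1, Econ -> period 2

Checking: Calculus(period 1) before Graphics(period 2); Calculus(period 1) before Econ(period 2); Graphics = Topology = period 2; max 3 per period (cap 3).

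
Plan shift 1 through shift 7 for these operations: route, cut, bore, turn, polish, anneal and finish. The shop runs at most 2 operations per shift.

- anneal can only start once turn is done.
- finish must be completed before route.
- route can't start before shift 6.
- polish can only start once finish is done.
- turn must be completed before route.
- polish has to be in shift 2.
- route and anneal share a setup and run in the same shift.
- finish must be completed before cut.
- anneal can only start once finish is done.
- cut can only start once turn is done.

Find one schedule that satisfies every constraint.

route in shift 6, polish in shift 2, cut in shift 2, turn in shift 1, finish in shift 1, bore in shift 3, anneal in shift 6

Checking: finish(shift 1) before cut(shift 2); finish(shift 1) before route(shift 6); finish(shift 1) before anneal(shift 6); turn(shift 1) before anneal(shift 6); turn(shift 1) before route(shift 6); finish(shift 1) before polish(shift 2); turn(shift 1) before cut(shift 2); route = anneal = shift 6; polish=shift 2 in [shift 2,shift 2]; route=shift 6 in [shift 6,shift 7]; max 2 per shift (cap 2).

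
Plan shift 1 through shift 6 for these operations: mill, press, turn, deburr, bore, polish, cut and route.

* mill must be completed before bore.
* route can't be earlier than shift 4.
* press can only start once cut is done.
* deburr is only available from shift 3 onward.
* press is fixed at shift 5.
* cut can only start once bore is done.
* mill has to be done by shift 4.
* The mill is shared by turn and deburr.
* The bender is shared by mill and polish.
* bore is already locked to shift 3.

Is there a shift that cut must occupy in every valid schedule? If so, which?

shift 4

bore is fixed at shift 3 and must come before cut, so cut is at least shift 4.
press is fixed at shift 5 and must come after cut, so cut is at most shift 4.
So cut must be shift 4.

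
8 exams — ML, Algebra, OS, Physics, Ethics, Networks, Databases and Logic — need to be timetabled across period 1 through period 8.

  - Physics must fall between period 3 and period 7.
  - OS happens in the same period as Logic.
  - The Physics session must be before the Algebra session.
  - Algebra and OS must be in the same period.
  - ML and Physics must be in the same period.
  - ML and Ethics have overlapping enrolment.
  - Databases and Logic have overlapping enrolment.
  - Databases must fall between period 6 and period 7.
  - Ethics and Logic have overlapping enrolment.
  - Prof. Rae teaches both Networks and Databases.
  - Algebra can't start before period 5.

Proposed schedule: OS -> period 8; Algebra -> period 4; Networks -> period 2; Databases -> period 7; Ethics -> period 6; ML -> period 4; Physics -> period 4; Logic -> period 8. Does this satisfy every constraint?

Databases and Logic have overlapping enrolment — holds.
Ethics and Logic have overlapping enrolment — holds.
Prof. Rae teaches both Networks and Databases — holds.
ML and Ethics have overlapping enrolment — holds.
OS happens in the same period as Logic — holds.
Algebra and OS must be in the same period — violated.
Physics must fall between period 3 and period 7 — holds.
Algebra can't start before period 5 — violated.
The Physics session must be before the Algebra session — violated.
Databases must fall between period 6 and period 7 — holds.
ML and Physics must be in the same period — holds.

Invalid. Algebra can't start before period 5.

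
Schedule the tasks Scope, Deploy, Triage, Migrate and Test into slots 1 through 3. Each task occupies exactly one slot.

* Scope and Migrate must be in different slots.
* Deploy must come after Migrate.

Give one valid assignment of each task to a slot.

Triage -> 1; Scope -> 2; Test -> 1; Deploy -> 2; Migrate -> 1

Checking: Migrate(1) before Deploy(2); Scope(2) != Migrate(1).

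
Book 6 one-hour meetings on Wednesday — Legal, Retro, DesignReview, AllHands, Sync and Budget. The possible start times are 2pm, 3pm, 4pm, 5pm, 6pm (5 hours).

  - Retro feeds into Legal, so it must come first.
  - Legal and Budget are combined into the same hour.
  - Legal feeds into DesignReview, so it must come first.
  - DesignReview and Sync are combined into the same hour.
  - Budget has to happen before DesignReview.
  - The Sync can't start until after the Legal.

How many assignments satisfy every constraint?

50

Splitting on Legal: it can be 3pm (15), 4pm (20), 5pm (15). Listing each branch's schedules as (Retro, DesignReview, AllHands, Sync, Budget):
Legal=3pm: (2pm,4pm,2pm,4pm,3pm) (2pm,4pm,3pm,4pm,3pm) (2pm,4pm,4pm,4pm,3pm) (2pm,4pm,5pm,4pm,3pm) (2pm,4pm,6pm,4pm,3pm) (2pm,5pm,2pm,5pm,3pm) (2pm,5pm,3pm,5pm,3pm) (2pm,5pm,4pm,5pm,3pm) (2pm,5pm,5pm,5pm,3pm) (2pm,5pm,6pm,5pm,3pm) (2pm,6pm,2pm,6pm,3pm) (2pm,6pm,3pm,6pm,3pm) (2pm,6pm,4pm,6pm,3pm) (2pm,6pm,5pm,6pm,3pm) (2pm,6pm,6pm,6pm,3pm) — 15.
Legal=4pm: (2pm,5pm,2pm,5pm,4pm) (2pm,5pm,3pm,5pm,4pm) (2pm,5pm,4pm,5pm,4pm) (2pm,5pm,5pm,5pm,4pm) (2pm,5pm,6pm,5pm,4pm) (2pm,6pm,2pm,6pm,4pm) (2pm,6pm,3pm,6pm,4pm) (2pm,6pm,4pm,6pm,4pm) (2pm,6pm,5pm,6pm,4pm) (2pm,6pm,6pm,6pm,4pm) (3pm,5pm,2pm,5pm,4pm) (3pm,5pm,3pm,5pm,4pm) (3pm,5pm,4pm,5pm,4pm) (3pm,5pm,5pm,5pm,4pm) (3pm,5pm,6pm,5pm,4pm) (3pm,6pm,2pm,6pm,4pm) (3pm,6pm,3pm,6pm,4pm) (3pm,6pm,4pm,6pm,4pm) (3pm,6pm,5pm,6pm,4pm) (3pm,6pm,6pm,6pm,4pm) — 20.
Legal=5pm: (2pm,6pm,2pm,6pm,5pm) (2pm,6pm,3pm,6pm,5pm) (2pm,6pm,4pm,6pm,5pm) (2pm,6pm,5pm,6pm,5pm) (2pm,6pm,6pm,6pm,5pm) (3pm,6pm,2pm,6pm,5pm) (3pm,6pm,3pm,6pm,5pm) (3pm,6pm,4pm,6pm,5pm) (3pm,6pm,5pm,6pm,5pm) (3pm,6pm,6pm,6pm,5pm) (4pm,6pm,2pm,6pm,5pm) (4pm,6pm,3pm,6pm,5pm) (4pm,6pm,4pm,6pm,5pm) (4pm,6pm,5pm,6pm,5pm) (4pm,6pm,6pm,6pm,5pm) — 15.
Summing: 15 + 20 + 15 = 50.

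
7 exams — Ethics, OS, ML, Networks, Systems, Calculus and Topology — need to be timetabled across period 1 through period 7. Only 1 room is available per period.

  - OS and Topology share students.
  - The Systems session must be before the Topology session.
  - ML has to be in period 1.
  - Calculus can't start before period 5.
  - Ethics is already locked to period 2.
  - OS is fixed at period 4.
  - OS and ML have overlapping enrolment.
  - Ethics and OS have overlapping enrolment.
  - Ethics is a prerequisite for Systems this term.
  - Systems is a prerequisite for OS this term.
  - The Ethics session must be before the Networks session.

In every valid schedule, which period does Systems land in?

period 3

Ethics is fixed at period 2 and must come before Systems, so Systems is at least period 3.
OS is fixed at period 4 and must come after Systems, so Systems is at most period 3.
So Systems must be period 3.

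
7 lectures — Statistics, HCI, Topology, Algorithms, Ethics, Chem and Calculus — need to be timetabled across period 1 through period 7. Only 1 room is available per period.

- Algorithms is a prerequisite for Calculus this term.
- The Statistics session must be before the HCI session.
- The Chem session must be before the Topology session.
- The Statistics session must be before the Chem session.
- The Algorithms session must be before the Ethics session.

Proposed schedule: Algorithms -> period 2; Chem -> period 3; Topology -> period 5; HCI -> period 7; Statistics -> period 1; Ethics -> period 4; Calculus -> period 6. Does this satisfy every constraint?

The Statistics session must be before the HCI session — holds.
The Algorithms session must be before the Ethics session — holds.
The Chem session must be before the Topology session — holds.
The Statistics session must be before the Chem session — holds.
Algorithms is a prerequisite for Calculus this term — holds.
Only 1 room is available per period — holds.

Valid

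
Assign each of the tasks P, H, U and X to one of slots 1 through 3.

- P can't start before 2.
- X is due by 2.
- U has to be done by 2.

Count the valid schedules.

Splitting on P: it can be 2 (12), 3 (12). Listing each branch's schedules as (H, U, X):
P=2: (1,1,1) (1,1,2) (1,2,1) (1,2,2) (2,1,1) (2,1,2) (2,2,1) (2,2,2) (3,1,1) (3,1,2) (3,2,1) (3,2,2) — 12.
P=3: (1,1,1) (1,1,2) (1,2,1) (1,2,2) (2,1,1) (2,1,2) (2,2,1) (2,2,2) (3,1,1) (3,1,2) (3,2,1) (3,2,2) — 12.
Summing: 12 + 12 = 24.

24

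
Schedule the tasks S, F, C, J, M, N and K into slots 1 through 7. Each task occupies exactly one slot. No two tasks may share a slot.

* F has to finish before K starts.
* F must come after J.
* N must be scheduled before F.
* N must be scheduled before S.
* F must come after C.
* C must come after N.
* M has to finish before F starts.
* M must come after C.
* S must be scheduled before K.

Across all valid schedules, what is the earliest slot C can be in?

2

Precedence pushes C to at least 2; downstream work caps C at 4.
C at 2 is achievable: K -> 7, F -> 5, C -> 2, N -> 1, M -> 3, J -> 4, S -> 6.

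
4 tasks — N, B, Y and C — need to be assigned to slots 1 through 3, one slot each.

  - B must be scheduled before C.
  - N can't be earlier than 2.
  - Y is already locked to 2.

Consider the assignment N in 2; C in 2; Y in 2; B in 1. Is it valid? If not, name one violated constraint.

Y is already locked to 2 — holds.
N can't be earlier than 2 — holds.
B must be scheduled before C — holds.

Valid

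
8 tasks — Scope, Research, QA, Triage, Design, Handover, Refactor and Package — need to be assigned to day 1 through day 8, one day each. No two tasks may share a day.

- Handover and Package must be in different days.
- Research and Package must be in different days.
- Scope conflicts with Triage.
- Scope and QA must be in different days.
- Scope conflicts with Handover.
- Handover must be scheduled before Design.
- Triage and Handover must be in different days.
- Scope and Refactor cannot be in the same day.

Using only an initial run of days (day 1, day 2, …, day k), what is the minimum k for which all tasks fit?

The precedence chain requires at least 2 distinct days.
With at most 1 per day and 8 tasks, at least 8 days are needed.
8 works (last occupied day: day 8): for example Research -> day 4, Handover -> day 1, QA -> day 5, Triage -> day 6, Refactor -> day 7, Scope -> day 3, Package -> day 8, Design -> day 2.

8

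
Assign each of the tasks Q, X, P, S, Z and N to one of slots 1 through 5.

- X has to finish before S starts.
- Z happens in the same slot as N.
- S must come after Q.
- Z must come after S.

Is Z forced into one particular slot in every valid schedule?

No

Z can be 3 (e.g. X in 1; S in 2; P in 1; Z in 3; N in 3; Q in 1) or 4 (e.g. Z -> 4, S -> 2, Q -> 1, N -> 4, X -> 1, P -> 1).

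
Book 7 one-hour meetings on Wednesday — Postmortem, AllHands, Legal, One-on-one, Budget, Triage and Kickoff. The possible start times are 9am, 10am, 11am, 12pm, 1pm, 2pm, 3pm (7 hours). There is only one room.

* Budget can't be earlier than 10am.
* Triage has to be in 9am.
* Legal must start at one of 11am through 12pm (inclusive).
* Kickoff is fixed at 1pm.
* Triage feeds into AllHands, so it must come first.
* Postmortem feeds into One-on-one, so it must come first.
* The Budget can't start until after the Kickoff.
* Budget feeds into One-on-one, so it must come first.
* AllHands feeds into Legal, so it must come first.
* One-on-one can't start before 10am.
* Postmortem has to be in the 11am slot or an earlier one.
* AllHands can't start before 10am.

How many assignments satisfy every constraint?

2

Enumerating: Budget in 2pm, AllHands in 11am, One-on-one in 3pm, Triage in 9am, Kickoff in 1pm, Postmortem in 10am, Legal in 12pm | One-on-one in 3pm; Triage in 9am; AllHands in 10am; Kickoff in 1pm; Budget in 2pm; Postmortem in 11am; Legal in 12pm.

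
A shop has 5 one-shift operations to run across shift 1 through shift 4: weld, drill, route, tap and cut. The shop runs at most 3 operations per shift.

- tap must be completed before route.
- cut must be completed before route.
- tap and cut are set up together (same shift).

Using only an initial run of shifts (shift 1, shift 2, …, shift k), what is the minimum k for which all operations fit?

The precedence chain requires at least 2 distinct shifts.
With at most 3 per shift and 5 operations, at least 2 shifts are needed.
2 works (last occupied shift: shift 2): for example weld=shift 1, tap=shift 1, drill=shift 2, cut=shift 1, route=shift 2.

2 shifts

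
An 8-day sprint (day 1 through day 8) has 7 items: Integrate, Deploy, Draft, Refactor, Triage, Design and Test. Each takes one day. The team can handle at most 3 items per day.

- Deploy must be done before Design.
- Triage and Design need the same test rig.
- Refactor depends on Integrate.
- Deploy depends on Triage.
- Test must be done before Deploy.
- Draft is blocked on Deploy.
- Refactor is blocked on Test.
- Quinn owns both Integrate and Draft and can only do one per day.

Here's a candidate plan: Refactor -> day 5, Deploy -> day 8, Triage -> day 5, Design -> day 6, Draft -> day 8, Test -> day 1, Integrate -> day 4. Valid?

Quinn owns both Integrate and Draft and can only do one per day — holds.
Triage and Design need the same test rig — holds.
Refactor is blocked on Test — holds.
Deploy depends on Triage — holds.
Draft is blocked on Deploy — violated.
Test must be done before Deploy — holds.
Refactor depends on Integrate — holds.
Deploy must be done before Design — violated.
The team can handle at most 3 items per day — holds.

No — it violates: Deploy must be done before Design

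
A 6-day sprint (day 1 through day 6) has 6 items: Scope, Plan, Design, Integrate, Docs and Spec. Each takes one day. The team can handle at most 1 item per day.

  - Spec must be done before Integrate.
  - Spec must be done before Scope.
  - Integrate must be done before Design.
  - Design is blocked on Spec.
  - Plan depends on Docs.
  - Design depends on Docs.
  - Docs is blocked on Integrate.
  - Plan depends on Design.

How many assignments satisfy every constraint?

5

Splitting on Scope: it can be day 2 (1), day 3 (1), day 4 (1), day 5 (1), day 6 (1). Listing each branch's schedules as (Plan, Design, Integrate, Docs, Spec) by day number:
Scope=day 2: (6,5,3,4,1) — 1.
Scope=day 3: (6,5,2,4,1) — 1.
Scope=day 4: (6,5,2,3,1) — 1.
Scope=day 5: (6,4,2,3,1) — 1.
Scope=day 6: (5,4,2,3,1) — 1.
Summing: 1 + 1 + 1 + 1 + 1 = 5.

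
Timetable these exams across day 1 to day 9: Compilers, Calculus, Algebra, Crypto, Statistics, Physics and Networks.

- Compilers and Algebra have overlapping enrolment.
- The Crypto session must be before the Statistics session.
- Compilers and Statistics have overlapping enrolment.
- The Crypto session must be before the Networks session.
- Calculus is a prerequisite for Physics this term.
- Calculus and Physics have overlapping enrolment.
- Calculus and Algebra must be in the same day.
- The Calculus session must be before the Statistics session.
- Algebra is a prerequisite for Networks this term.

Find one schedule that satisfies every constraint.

Physics=day 2, Algebra=day 1, Crypto=day 1, Calculus=day 1, Networks=day 2, Statistics=day 2, Compilers=day 3

Checking: Calculus(day 1) before Physics(day 2); Algebra(day 1) before Networks(day 2); Calculus(day 1) before Statistics(day 2); Crypto(day 1) before Statistics(day 2); Crypto(day 1) before Networks(day 2); Calculus(day 1) != Physics(day 2); Compilers(day 3) != Statistics(day 2); Compilers(day 3) != Algebra(day 1); Calculus = Algebra = day 1.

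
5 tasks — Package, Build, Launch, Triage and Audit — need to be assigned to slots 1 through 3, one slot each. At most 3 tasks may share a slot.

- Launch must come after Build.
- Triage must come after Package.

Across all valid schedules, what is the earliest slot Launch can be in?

Precedence pushes Launch to at least 2.
Launch at 2 is achievable: Build=1; Audit=1; Package=1; Launch=2; Triage=2.

2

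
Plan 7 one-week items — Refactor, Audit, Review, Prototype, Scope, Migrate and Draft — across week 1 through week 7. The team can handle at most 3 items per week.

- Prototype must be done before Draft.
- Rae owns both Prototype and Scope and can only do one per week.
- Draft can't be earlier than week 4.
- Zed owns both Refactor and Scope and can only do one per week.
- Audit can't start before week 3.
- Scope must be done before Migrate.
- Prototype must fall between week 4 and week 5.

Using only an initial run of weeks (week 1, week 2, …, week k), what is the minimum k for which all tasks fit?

The precedence chain requires at least 2 distinct weeks.
With at most 3 per week and 7 tasks, at least 3 weeks are needed.
Propagating the time windows through the other constraints, Draft can't land before week 5, so the schedule must run through at least week 5.
5 works (last occupied week: week 5): for example Scope -> week 1; Draft -> week 5; Prototype -> week 4; Refactor -> week 2; Review -> week 1; Migrate -> week 2; Audit -> week 3.

5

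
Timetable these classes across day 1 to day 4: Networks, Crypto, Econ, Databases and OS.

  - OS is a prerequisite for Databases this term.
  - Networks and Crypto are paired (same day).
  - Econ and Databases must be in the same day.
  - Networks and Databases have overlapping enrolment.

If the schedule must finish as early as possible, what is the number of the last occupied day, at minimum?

day 2

The precedence chain requires at least 2 distinct days.
2 works (last occupied day: day 2): for example OS -> day 1, Networks -> day 1, Crypto -> day 1, Databases -> day 2, Econ -> day 2.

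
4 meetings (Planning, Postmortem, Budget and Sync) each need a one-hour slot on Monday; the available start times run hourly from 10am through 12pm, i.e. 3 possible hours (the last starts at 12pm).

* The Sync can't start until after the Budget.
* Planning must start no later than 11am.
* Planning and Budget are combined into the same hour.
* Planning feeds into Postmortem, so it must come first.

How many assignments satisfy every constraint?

5

Splitting on Planning: it can be 10am (4), 11am (1). Listing each branch's schedules as (Postmortem, Budget, Sync):
Planning=10am: (11am,10am,11am) (11am,10am,12pm) (12pm,10am,11am) (12pm,10am,12pm) — 4.
Planning=11am: (12pm,11am,12pm) — 1.
Summing: 4 + 1 = 5.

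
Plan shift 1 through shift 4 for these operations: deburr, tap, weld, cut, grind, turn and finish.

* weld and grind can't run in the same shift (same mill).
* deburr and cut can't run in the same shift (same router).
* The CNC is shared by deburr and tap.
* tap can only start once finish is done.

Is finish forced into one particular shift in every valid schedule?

finish can be shift 1 (e.g. cut=shift 2; grind=shift 2; weld=shift 1; tap=shift 2; finish=shift 1; deburr=shift 1; turn=shift 1) or shift 2 (e.g. cut -> shift 2, weld -> shift 1, deburr -> shift 1, grind -> shift 2, turn -> shift 1, tap -> shift 3, finish -> shift 2).

No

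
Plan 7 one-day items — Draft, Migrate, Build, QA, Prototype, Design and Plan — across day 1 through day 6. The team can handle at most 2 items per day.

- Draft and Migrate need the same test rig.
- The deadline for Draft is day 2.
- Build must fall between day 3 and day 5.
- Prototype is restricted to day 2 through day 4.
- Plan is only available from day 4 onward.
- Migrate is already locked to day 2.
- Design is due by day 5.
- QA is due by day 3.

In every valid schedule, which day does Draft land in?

Draft's window is day 1–day 2.
Migrate is fixed at day 2, and Draft can't share a day with Migrate.
So Draft must be day 1.

day 1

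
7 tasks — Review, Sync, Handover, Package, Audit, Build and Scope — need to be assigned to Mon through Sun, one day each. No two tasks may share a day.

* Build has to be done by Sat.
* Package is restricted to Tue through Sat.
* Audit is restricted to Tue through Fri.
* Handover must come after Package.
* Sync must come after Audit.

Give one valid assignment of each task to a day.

Package in Wed, Handover in Fri, Review in Sat, Build in Mon, Audit in Tue, Sync in Thu, Scope in Sun

Checking: Package(Wed) before Handover(Fri); Audit(Tue) before Sync(Thu); Build=Mon in [Mon,Sat]; Audit=Tue in [Tue,Fri]; Package=Wed in [Tue,Sat]; max 1 per day (cap 1).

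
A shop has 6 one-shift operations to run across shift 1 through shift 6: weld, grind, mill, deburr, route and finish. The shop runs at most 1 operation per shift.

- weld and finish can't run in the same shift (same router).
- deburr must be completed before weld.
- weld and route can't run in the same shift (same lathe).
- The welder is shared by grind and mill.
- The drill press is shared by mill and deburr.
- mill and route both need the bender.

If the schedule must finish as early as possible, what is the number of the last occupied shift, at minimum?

shift 6

The precedence chain requires at least 2 distinct shifts.
With at most 1 per shift and 6 operations, at least 6 shifts are needed.
6 works (last occupied shift: shift 6): for example weld=shift 2, grind=shift 3, deburr=shift 1, route=shift 5, mill=shift 4, finish=shift 6.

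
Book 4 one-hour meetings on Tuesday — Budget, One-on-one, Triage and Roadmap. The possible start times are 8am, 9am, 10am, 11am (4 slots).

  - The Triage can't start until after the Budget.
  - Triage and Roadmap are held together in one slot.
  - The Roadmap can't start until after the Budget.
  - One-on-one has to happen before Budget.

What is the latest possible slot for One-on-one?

Downstream work caps One-on-one at 9am.
One-on-one at 9am is achievable: Triage in 11am; One-on-one in 9am; Budget in 10am; Roadmap in 11am.

9am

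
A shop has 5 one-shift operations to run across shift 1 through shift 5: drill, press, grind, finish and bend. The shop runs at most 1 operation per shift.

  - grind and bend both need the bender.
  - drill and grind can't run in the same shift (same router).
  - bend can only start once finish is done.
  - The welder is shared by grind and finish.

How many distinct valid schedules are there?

60

Splitting on drill: it can be shift 1 (12), shift 2 (12), shift 3 (12), shift 4 (12), shift 5 (12). Listing each branch's schedules as (press, grind, finish, bend) by shift number:
drill=shift 1: (2,3,4,5) (2,4,3,5) (2,5,3,4) (3,2,4,5) (3,4,2,5) (3,5,2,4) (4,2,3,5) (4,3,2,5) (4,5,2,3) (5,2,3,4) (5,3,2,4) (5,4,2,3) — 12.
drill=shift 2: (1,3,4,5) (1,4,3,5) (1,5,3,4) (3,1,4,5) (3,4,1,5) (3,5,1,4) (4,1,3,5) (4,3,1,5) (4,5,1,3) (5,1,3,4) (5,3,1,4) (5,4,1,3) — 12.
drill=shift 3: (1,2,4,5) (1,4,2,5) (1,5,2,4) (2,1,4,5) (2,4,1,5) (2,5,1,4) (4,1,2,5) (4,2,1,5) (4,5,1,2) (5,1,2,4) (5,2,1,4) (5,4,1,2) — 12.
drill=shift 4: (1,2,3,5) (1,3,2,5) (1,5,2,3) (2,1,3,5) (2,3,1,5) (2,5,1,3) (3,1,2,5) (3,2,1,5) (3,5,1,2) (5,1,2,3) (5,2,1,3) (5,3,1,2) — 12.
drill=shift 5: (1,2,3,4) (1,3,2,4) (1,4,2,3) (2,1,3,4) (2,3,1,4) (2,4,1,3) (3,1,2,4) (3,2,1,4) (3,4,1,2) (4,1,2,3) (4,2,1,3) (4,3,1,2) — 12.
Summing: 12 + 12 + 12 + 12 + 12 = 60.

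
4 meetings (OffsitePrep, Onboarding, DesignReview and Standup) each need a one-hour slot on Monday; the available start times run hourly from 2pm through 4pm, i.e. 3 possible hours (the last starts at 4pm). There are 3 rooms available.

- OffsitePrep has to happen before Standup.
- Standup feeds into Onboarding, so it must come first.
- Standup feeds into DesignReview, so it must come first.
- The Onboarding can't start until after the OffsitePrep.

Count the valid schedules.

Enumerating: Onboarding -> 4pm; OffsitePrep -> 2pm; DesignReview -> 4pm; Standup -> 3pm.

1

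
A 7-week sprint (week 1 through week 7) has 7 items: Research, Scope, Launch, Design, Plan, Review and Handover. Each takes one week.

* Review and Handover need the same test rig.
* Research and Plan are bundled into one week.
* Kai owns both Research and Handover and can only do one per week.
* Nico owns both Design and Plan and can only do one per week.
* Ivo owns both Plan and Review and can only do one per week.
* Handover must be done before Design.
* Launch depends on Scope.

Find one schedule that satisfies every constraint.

Design -> week 2, Scope -> week 1, Launch -> week 2, Handover -> week 1, Review -> week 2, Plan -> week 3, Research -> week 3

Checking: Scope(week 1) before Launch(week 2); Handover(week 1) before Design(week 2); Research(week 3) != Handover(week 1); Review(week 2) != Handover(week 1); Plan(week 3) != Review(week 2); Design(week 2) != Plan(week 3); Research = Plan = week 3.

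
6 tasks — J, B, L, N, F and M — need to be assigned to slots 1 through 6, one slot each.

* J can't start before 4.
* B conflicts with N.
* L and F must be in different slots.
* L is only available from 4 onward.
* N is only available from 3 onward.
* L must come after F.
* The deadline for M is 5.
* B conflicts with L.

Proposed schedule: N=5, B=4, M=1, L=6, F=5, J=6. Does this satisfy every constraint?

Yes, all constraints hold

L is only available from 4 onward — holds.
L and F must be in different slots — holds.
B conflicts with N — holds.
The deadline for M is 5 — holds.
J can't start before 4 — holds.
L must come after F — holds.
N is only available from 3 onward — holds.
B conflicts with L — holds.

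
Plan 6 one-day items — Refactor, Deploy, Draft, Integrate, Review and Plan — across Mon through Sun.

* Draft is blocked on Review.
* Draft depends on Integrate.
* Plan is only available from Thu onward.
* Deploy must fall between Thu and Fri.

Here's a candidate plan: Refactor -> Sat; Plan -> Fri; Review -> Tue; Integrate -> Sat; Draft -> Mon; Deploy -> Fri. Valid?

Draft is blocked on Review — violated.
Deploy must fall between Thu and Fri — holds.
Plan is only available from Thu onward — holds.
Draft depends on Integrate — violated.

Invalid. Draft depends on Integrate.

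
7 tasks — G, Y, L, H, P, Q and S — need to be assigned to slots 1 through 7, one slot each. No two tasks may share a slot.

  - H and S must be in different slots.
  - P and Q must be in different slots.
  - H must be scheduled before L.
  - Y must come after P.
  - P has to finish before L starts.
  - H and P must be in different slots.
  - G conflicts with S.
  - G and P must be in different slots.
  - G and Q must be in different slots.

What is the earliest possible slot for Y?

Precedence pushes Y to at least 2.
Y at 2 is achievable: Y in 2, P in 1, G in 5, L in 4, H in 3, Q in 6, S in 7.

2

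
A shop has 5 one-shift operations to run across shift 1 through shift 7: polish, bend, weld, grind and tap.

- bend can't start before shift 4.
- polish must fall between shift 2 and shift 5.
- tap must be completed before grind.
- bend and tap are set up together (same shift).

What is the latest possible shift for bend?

shift 6

Bend is available from shift 4; bend must be in the same shift as tap, which can't be after shift 6, so bend is at most shift 6.
bend at shift 6 is achievable: weld=shift 1; bend=shift 6; grind=shift 7; tap=shift 6; polish=shift 2.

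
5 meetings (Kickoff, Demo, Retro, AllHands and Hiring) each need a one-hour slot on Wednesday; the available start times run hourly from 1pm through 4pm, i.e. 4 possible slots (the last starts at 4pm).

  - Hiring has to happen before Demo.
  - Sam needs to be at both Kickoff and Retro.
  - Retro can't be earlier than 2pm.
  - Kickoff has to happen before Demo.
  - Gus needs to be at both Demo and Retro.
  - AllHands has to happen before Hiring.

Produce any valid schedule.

AllHands -> 1pm, Kickoff -> 1pm, Retro -> 2pm, Demo -> 3pm, Hiring -> 2pm

Checking: AllHands(1pm) before Hiring(2pm); Hiring(2pm) before Demo(3pm); Kickoff(1pm) before Demo(3pm); Demo(3pm) != Retro(2pm); Kickoff(1pm) != Retro(2pm); Retro=2pm in [2pm,4pm].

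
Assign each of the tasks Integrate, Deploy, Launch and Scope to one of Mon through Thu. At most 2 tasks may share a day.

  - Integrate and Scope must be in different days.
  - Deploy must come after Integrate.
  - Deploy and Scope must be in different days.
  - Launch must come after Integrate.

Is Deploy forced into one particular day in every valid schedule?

No

Deploy can be Tue (e.g. Launch=Tue, Scope=Wed, Integrate=Mon, Deploy=Tue) or Wed (e.g. Scope=Tue; Deploy=Wed; Integrate=Mon; Launch=Tue).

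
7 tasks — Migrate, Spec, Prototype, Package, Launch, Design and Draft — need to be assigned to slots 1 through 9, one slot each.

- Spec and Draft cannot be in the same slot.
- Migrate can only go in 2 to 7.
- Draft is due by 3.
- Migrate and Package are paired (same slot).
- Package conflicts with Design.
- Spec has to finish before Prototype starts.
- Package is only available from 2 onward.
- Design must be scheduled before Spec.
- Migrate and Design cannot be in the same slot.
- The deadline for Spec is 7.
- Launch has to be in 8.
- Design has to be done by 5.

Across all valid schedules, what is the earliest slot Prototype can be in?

Precedence pushes Prototype to at least 3.
Prototype at 3 is achievable: Package in 2, Spec in 2, Draft in 1, Prototype in 3, Migrate in 2, Launch in 8, Design in 1.

3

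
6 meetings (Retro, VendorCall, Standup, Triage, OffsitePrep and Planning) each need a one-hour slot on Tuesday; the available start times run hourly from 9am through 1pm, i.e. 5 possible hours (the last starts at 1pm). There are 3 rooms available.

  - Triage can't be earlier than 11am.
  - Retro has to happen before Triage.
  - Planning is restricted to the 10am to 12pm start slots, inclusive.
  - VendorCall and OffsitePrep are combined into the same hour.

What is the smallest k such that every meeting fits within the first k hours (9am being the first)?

3 hours

The precedence chain requires at least 2 distinct hours.
With at most 3 per hour and 6 meetings, at least 2 hours are needed.
Triage can't be placed before 11am — that is hour 3 counting from 9am — so the schedule must run through at least 3 hours.
3 works (last occupied hour: 11am): for example Planning in 10am; Triage in 11am; Retro in 9am; Standup in 10am; OffsitePrep in 9am; VendorCall in 9am.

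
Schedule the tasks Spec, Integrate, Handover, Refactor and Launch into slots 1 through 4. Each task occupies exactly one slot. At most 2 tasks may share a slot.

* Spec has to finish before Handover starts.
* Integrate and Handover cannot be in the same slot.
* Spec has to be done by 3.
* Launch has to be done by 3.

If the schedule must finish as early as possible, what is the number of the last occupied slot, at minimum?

The precedence chain requires at least 2 distinct slots.
With at most 2 per slot and 5 tasks, at least 3 slots are needed.
3 works (last occupied slot: 3): for example Refactor=2, Launch=3, Integrate=1, Handover=2, Spec=1.

3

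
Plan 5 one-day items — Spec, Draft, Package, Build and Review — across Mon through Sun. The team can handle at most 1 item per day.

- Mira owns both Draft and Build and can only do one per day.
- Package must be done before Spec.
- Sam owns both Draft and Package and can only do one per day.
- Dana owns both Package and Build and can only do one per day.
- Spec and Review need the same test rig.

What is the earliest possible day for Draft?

Draft at Mon is achievable: Package -> Tue, Build -> Thu, Draft -> Mon, Review -> Fri, Spec -> Wed.

Mon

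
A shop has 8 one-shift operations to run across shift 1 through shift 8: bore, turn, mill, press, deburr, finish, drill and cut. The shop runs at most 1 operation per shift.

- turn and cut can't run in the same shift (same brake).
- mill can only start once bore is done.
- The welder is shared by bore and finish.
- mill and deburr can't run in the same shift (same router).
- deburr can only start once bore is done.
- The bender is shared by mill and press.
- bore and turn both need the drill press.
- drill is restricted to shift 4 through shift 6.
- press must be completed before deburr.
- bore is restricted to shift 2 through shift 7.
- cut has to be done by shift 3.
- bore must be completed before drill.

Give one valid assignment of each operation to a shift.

mill in shift 6; cut in shift 1; press in shift 3; bore in shift 2; drill in shift 4; finish in shift 8; deburr in shift 5; turn in shift 7

Checking: bore(shift 2) before mill(shift 6); bore(shift 2) before drill(shift 4); bore(shift 2) before deburr(shift 5); press(shift 3) before deburr(shift 5); turn(shift 7) != cut(shift 1); bore(shift 2) != finish(shift 8); mill(shift 6) != deburr(shift 5); mill(shift 6) != press(shift 3); bore(shift 2) != turn(shift 7); drill=shift 4 in [shift 4,shift 6]; cut=shift 1 in [shift 1,shift 3]; bore=shift 2 in [shift 2,shift 7]; max 1 per shift (cap 1).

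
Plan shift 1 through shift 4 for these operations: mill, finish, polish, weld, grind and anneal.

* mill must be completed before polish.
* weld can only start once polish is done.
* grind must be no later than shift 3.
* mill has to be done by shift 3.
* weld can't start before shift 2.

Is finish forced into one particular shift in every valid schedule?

finish can be shift 1 (e.g. grind -> shift 1, mill -> shift 1, anneal -> shift 1, weld -> shift 3, polish -> shift 2, finish -> shift 1) or shift 2 (e.g. anneal -> shift 1, polish -> shift 2, grind -> shift 1, finish -> shift 2, weld -> shift 3, mill -> shift 1).

No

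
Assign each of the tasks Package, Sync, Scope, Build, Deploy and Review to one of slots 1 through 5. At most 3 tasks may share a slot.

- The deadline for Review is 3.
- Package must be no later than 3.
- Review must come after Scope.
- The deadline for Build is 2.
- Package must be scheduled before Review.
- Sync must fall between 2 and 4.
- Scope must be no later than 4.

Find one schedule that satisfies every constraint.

Build=1, Sync=2, Deploy=2, Scope=1, Package=1, Review=2

Checking: Package(1) before Review(2); Scope(1) before Review(2); Scope=1 in [1,4]; Review=2 in [1,3]; Build=1 in [1,2]; Sync=2 in [2,4]; Package=1 in [1,3]; max 3 per slot (cap 3).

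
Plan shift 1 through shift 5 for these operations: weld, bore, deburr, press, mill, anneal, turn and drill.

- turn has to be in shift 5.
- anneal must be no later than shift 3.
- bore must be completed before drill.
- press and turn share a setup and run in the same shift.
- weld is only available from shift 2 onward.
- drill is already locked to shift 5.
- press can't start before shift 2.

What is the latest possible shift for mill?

mill at shift 5 is achievable: mill in shift 5; weld in shift 2; drill in shift 5; bore in shift 1; press in shift 5; turn in shift 5; deburr in shift 1; anneal in shift 1.

shift 5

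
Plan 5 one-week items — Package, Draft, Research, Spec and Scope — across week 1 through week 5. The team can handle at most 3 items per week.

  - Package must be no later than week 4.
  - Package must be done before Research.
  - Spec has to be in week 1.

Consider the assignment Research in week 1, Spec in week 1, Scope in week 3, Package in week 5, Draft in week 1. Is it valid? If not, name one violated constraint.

No — it violates: Package must be done before Research

Package must be done before Research — violated.
Spec has to be in week 1 — holds.
The team can handle at most 3 items per week — holds.
Package must be no later than week 4 — violated.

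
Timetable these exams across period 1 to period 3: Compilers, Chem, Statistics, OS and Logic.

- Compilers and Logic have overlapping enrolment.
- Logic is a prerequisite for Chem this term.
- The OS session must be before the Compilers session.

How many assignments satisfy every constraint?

Splitting on Compilers: it can be period 2 (6), period 3 (18). Listing each branch's schedules as (Chem, Statistics, OS, Logic) by period number:
Compilers=period 2: (2,1,1,1) (2,2,1,1) (2,3,1,1) (3,1,1,1) (3,2,1,1) (3,3,1,1) — 6.
Compilers=period 3: (2,1,1,1) (2,1,2,1) (2,2,1,1) (2,2,2,1) (2,3,1,1) (2,3,2,1) (3,1,1,1) (3,1,1,2) (3,1,2,1) (3,1,2,2) (3,2,1,1) (3,2,1,2) (3,2,2,1) (3,2,2,2) (3,3,1,1) (3,3,1,2) (3,3,2,1) (3,3,2,2) — 18.
Summing: 6 + 18 = 24.

24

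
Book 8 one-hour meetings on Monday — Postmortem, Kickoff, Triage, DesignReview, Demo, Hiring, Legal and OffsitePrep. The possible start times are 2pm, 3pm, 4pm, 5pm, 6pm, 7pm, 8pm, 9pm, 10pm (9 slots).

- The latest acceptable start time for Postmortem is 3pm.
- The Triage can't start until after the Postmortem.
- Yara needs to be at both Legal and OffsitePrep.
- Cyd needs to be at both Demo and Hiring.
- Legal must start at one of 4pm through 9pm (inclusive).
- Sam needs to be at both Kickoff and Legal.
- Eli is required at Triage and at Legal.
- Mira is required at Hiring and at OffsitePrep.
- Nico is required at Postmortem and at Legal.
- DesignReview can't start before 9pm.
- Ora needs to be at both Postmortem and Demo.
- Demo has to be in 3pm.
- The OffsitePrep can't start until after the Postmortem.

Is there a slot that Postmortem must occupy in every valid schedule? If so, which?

2pm

Postmortem's window is 2pm–3pm.
Demo is fixed at 3pm, and Postmortem can't share a slot with Demo.
So Postmortem must be 2pm.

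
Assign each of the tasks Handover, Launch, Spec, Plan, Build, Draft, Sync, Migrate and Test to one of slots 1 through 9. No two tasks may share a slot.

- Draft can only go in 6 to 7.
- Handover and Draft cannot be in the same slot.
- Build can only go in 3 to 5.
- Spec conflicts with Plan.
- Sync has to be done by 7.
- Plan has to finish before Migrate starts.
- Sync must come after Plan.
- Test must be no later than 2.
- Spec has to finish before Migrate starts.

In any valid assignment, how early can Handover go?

Handover at 1 is achievable: Plan -> 4; Draft -> 6; Build -> 3; Launch -> 9; Migrate -> 8; Sync -> 5; Handover -> 1; Test -> 2; Spec -> 7.

1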